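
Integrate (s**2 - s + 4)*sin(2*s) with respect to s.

-s**2*cos(2*s)/2 + s*sin(2*s)/2 + s*cos(2*s)/2 - sin(2*s)/4 - 7*cos(2*s)/4 + C

Use integration by parts with u = s**2 - s + 4, dv = sin(2*s) ds, so v = -cos(2*s)/2.
Apply parts 2 times (tabular method): alternate signs, differentiate u down to 0, integrate dv up.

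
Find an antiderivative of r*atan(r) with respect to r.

Use integration by parts with u = arctan(r), dv = r dr.
Then du = 1/(r**2 + 1) dr.

r**2*atan(r)/2 - r/2 + atan(r)/2 + C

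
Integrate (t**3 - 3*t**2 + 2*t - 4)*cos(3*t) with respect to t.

Use integration by parts with u = t**3 - 3*t**2 + 2*t - 4, dv = cos(3*t) dt, so v = sin(3*t)/3.
Apply parts 3 times (tabular method): alternate signs, differentiate u down to 0, integrate dv up.

t**3*sin(3*t)/3 - t**2*sin(3*t) + t**2*cos(3*t)/3 + 4*t*sin(3*t)/9 - 2*t*cos(3*t)/3 - 10*sin(3*t)/9 + 4*cos(3*t)/27 + C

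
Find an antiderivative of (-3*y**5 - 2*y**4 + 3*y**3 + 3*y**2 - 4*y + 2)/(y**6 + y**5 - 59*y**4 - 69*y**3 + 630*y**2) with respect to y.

Factor the denominator: y**2*(y - 7)*(y - 3)*(y + 5)*(y + 6).
Partial-fraction decomposition: -10111/(2106*(y + 6)) + 7847/(2400*(y + 5)) + 793/(2592*(y - 3)) - 54073/(30576*(y - 7)) - 397/(66150*y) + 1/(315*y**2).
Integrate each term; A/(y−a) gives A·log|y−a|; A/(y−a)² gives −A/(y−a).

-397*log(y)/66150 - 54073*log(y - 7)/30576 + 793*log(y - 3)/2592 + 7847*log(y + 5)/2400 - 10111*log(y + 6)/2106 - 1/(315*y) + C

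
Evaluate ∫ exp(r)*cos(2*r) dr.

Let I denote the integral. Integrate by parts with u = cos(2*r), dv = exp(r) dr, so v = exp(r): I = exp(r)*cos(2*r) + 2·∫ exp(r)*sin(2*r) dr.
Apply parts again with u = sin(2*r), dv = exp(r) dr: ∫ exp(r)*sin(2*r) dr = exp(r)*sin(2*r) − 2·I. Substituting back brings back I: I = 2*exp(r)*sin(2*r) + exp(r)*cos(2*r) − 4·I.
Solving for I: (1 + 4)·I equals the remaining terms, so I = (1/5)·(2*exp(r)*sin(2*r) + exp(r)*cos(2*r)).

2*exp(r)*sin(2*r)/5 + exp(r)*cos(2*r)/5 + C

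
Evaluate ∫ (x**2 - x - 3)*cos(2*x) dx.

x**2*sin(2*x)/2 - x*sin(2*x)/2 + x*cos(2*x)/2 - 7*sin(2*x)/4 - cos(2*x)/4 + C

Use integration by parts with u = x**2 - x - 3, dv = cos(2*x) dx, so v = sin(2*x)/2.
Apply parts 2 times (tabular method): alternate signs, differentiate u down to 0, integrate dv up.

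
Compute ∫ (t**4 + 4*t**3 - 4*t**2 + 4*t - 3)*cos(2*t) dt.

t**4*sin(2*t)/2 + 2*t**3*sin(2*t) + t**3*cos(2*t) - 7*t**2*sin(2*t)/2 + 3*t**2*cos(2*t) - t*sin(2*t) - 7*t*cos(2*t)/2 + sin(2*t)/4 - cos(2*t)/2 + C

Use integration by parts with u = t**4 + 4*t**3 - 4*t**2 + 4*t - 3, dv = cos(2*t) dt, so v = sin(2*t)/2.
Apply parts 4 times (tabular method): alternate signs, differentiate u down to 0, integrate dv up.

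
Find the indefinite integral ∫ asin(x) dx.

x*asin(x) + sqrt(-x**2 + 1) + C

Use integration by parts with u = arcsin(x), dv = dx.
Then du = 1/sqrt(-x**2 + 1) dx.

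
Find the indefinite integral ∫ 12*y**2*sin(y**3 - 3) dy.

-4*cos(y**3 - 3) + C

Let u = y**3 - 3, so du = (3*y**2) dy.
Rewriting, the integral becomes 4·∫ sin(u) du = 4·-cos(u).
Substituting back, u = y**3 - 3.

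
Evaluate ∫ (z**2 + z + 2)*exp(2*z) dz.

Use integration by parts with u = z**2 + z + 2, dv = exp(2*z) dz, so v = exp(2*z)/2.
Apply parts 2 times (tabular method): alternate signs, differentiate u down to 0, integrate dv up.

(z**2 + 2)*exp(2*z)/2 + C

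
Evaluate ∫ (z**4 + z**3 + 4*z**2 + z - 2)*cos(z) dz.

Use integration by parts with u = z**4 + z**3 + 4*z**2 + z - 2, dv = cos(z) dz, so v = sin(z).
Apply parts 4 times (tabular method): alternate signs, differentiate u down to 0, integrate dv up.

z**4*sin(z) + z**3*sin(z) + 4*z**3*cos(z) - 8*z**2*sin(z) + 3*z**2*cos(z) - 5*z*sin(z) - 16*z*cos(z) + 14*sin(z) - 5*cos(z) + C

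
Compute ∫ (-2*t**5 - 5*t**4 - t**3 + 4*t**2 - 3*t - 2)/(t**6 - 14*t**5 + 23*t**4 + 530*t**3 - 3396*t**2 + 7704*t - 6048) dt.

Factor the denominator: (t - 6)**2*(t - 4)*(t - 3)*(t - 2)*(t + 7).
Partial-fraction decomposition: -2463/(18590*(t + 7)) - 1/(2*(t - 2)) + 893/(90*(t - 3)) - 1671/(44*(t - 4)) + 162367/(6084*(t - 6)) - 5531/(78*(t - 6)**2).
Integrate each term; A/(t−a) gives A·log|t−a|; A/(t−a)² gives −A/(t−a).

162367*log(t - 6)/6084 - 1671*log(t - 4)/44 + 893*log(t - 3)/90 - log(t - 2)/2 - 2463*log(t + 7)/18590 + 5531/(78*t - 468) + C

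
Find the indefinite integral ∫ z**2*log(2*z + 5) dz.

z**3*log(2*z + 5)/3 - z**3/9 + 5*z**2/12 - 25*z/12 + 125*log(2*z + 5)/24 + C

Use integration by parts with u = log(2*z + 5), dv = z**2 dz.
Then du = 2/(2*z + 5) dz and v = z**3/3.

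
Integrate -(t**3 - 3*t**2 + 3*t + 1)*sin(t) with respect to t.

Use integration by parts with u = t**3 - 3*t**2 + 3*t + 1, dv = -sin(t) dt, so v = cos(t).
Apply parts 3 times (tabular method): alternate signs, differentiate u down to 0, integrate dv up.

t**3*cos(t) - 3*t**2*sin(t) - 3*t**2*cos(t) + 6*t*sin(t) - 3*t*cos(t) + 3*sin(t) + 7*cos(t) + C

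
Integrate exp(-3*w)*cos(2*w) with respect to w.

2*exp(-3*w)*sin(2*w)/13 - 3*exp(-3*w)*cos(2*w)/13 + C

Let I denote the integral. Integrate by parts with u = cos(2*w), dv = exp(-3*w) dw, so v = -exp(-3*w)/3: I = -exp(-3*w)*cos(2*w)/3 − (2/3)·∫ exp(-3*w)*sin(2*w) dw.
Apply parts again with u = sin(2*w), dv = exp(-3*w) dw: ∫ exp(-3*w)*sin(2*w) dw = -exp(-3*w)*sin(2*w)/3 + (2/3)·I. Substituting back brings back I: I = 2*exp(-3*w)*sin(2*w)/9 - exp(-3*w)*cos(2*w)/3 − (4/9)·I.
Solving for I: (1 + 4/9)·I equals the remaining terms, so I = (9/13)·(2*exp(-3*w)*sin(2*w)/9 - exp(-3*w)*cos(2*w)/3).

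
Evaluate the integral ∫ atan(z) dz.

Use integration by parts with u = arctan(z), dv = dz.
Then du = 1/(z**2 + 1) dz.

z*atan(z) - log(z**2 + 1)/2 + C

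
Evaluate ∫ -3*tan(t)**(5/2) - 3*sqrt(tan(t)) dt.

Let u = tan(t), so du = (tan(t)**2 + 1) dt.
Rewriting, the integral becomes -3·∫ √u du = -3·(2/3)u^(3/2).
Substituting back, u = tan(t).

-2*tan(t)**(3/2) + C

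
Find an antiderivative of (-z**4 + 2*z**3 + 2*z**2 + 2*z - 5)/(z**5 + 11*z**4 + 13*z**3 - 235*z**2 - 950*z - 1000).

Factor the denominator: (z - 5)*(z + 2)*(z + 4)*(z + 5)**2.
Partial-fraction decomposition: 286/(15*(z + 5)) + 28/(z + 5)**2 - 365/(18*(z + 4)) + 11/(42*(z + 2)) - 16/(315*(z - 5)).
Integrate each term; A/(z−a) gives A·log|z−a|; A/(z−a)² gives −A/(z−a).

-16*log(z - 5)/315 + 11*log(z + 2)/42 - 365*log(z + 4)/18 + 286*log(z + 5)/15 - 28/(z + 5) + C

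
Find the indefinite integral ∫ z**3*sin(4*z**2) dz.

-z**2*cos(4*z**2)/8 + sin(4*z**2)/32 + C

Let u = z², du = 2z dz; rewrite as (1/2)∫ u^1·sin(4u) du.
Now integrate by parts 1 time.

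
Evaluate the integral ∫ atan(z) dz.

z*atan(z) - log(z**2 + 1)/2 + C

Use integration by parts with u = arctan(z), dv = dz.
Then du = 1/(z**2 + 1) dz.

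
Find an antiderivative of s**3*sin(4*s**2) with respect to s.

-s**2*cos(4*s**2)/8 + sin(4*s**2)/32 + C

Let u = s², du = 2s ds; rewrite as (1/2)∫ u^1·sin(4u) du.
Now integrate by parts 1 time.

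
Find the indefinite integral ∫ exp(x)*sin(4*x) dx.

Let I denote the integral. Integrate by parts with u = sin(4*x), dv = exp(x) dx, so v = exp(x): I = exp(x)*sin(4*x) − 4·∫ exp(x)*cos(4*x) dx.
Apply parts again with u = cos(4*x), dv = exp(x) dx: ∫ exp(x)*cos(4*x) dx = exp(x)*cos(4*x) + 4·I. Substituting back brings back I: I = exp(x)*sin(4*x) - 4*exp(x)*cos(4*x) − 16·I.
Solving for I: (1 + 16)·I equals the remaining terms, so I = (1/17)·(exp(x)*sin(4*x) - 4*exp(x)*cos(4*x)).

exp(x)*sin(4*x)/17 - 4*exp(x)*cos(4*x)/17 + C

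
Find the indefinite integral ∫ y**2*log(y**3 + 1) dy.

y**3*log(y**3 + 1)/3 - y**3/3 + log(y**3 + 1)/3 + C

Let u = y**3 + 1, so du = (3*y**2) dy.
The integral becomes (1/3)·∫ log(u) du; integrate by parts with u′=log(u), dv′=du.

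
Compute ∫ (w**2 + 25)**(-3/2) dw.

w/(25*sqrt(w**2 + 25)) + C

Substitute w = 5·tan(θ), so dw = 5·sec(θ)^2 dθ and the radical becomes sqrt(w**2 + 25) = 5·sec(θ) by the Pythagorean identity.
Integrate the resulting trig expression in θ, then back-substitute tan(θ) = w/5, sec(θ) = sqrt(w**2 + 25)/5 (absorbing any constant into C).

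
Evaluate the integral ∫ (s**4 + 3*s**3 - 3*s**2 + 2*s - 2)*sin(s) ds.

-s**4*cos(s) + 4*s**3*sin(s) - 3*s**3*cos(s) + 9*s**2*sin(s) + 15*s**2*cos(s) - 30*s*sin(s) + 16*s*cos(s) - 16*sin(s) - 28*cos(s) + C

Use integration by parts with u = s**4 + 3*s**3 - 3*s**2 + 2*s - 2, dv = sin(s) ds, so v = -cos(s).
Apply parts 4 times (tabular method): alternate signs, differentiate u down to 0, integrate dv up.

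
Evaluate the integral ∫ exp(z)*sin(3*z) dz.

Let I denote the integral. Integrate by parts with u = sin(3*z), dv = exp(z) dz, so v = exp(z): I = exp(z)*sin(3*z) − 3·∫ exp(z)*cos(3*z) dz.
Apply parts again with u = cos(3*z), dv = exp(z) dz: ∫ exp(z)*cos(3*z) dz = exp(z)*cos(3*z) + 3·I. Substituting back brings back I: I = exp(z)*sin(3*z) - 3*exp(z)*cos(3*z) − 9·I.
Solving for I: (1 + 9)·I equals the remaining terms, so I = (1/10)·(exp(z)*sin(3*z) - 3*exp(z)*cos(3*z)).

exp(z)*sin(3*z)/10 - 3*exp(z)*cos(3*z)/10 + C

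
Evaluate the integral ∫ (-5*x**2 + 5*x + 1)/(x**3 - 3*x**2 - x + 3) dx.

-29*log(x - 3)/8 - log(x - 1)/4 - 9*log(x + 1)/8 + C

Factor the denominator: (x - 3)*(x - 1)*(x + 1).
Partial-fraction decomposition: -9/(8*(x + 1)) - 1/(4*(x - 1)) - 29/(8*(x - 3)).
Integrate each term: A/(x−a) contributes A·log|x−a|.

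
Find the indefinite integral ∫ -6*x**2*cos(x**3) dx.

-2*sin(x**3) + C

Let u = x**3, so du = (3*x**2) dx.
Rewriting, the integral becomes -2·∫ cos(u) du = -2·sin(u).
Substituting back, u = x**3.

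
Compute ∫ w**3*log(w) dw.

w**4*log(w)/4 - w**4/16 + C

Use integration by parts with u = log(w), dv = w**3 dw.
Then du = 1/w dw and v = w**4/4.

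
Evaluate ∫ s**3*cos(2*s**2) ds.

Let u = s², du = 2s ds; rewrite as (1/2)∫ u^1·cos(2u) du.
Now integrate by parts 1 time.

s**2*sin(2*s**2)/4 + cos(2*s**2)/8 + C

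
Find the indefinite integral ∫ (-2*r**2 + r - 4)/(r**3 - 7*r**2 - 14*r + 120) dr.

-7*log(r - 6) + 49*log(r - 5)/9 - 4*log(r + 4)/9 + C

Factor the denominator: (r - 6)*(r - 5)*(r + 4).
Partial-fraction decomposition: -4/(9*(r + 4)) + 49/(9*(r - 5)) - 7/(r - 6).
Integrate each term: A/(r−a) contributes A·log|r−a|.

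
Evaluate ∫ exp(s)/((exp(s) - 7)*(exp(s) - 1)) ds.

log(exp(s) - 7)/6 - log(exp(s) - 1)/6 + C

Let u = e^s, du = e^s ds.
The integral becomes ∫ du/((u-1)(u-7)); decompose into partial fractions.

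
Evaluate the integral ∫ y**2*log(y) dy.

y**3*log(y)/3 - y**3/9 + C

Use integration by parts with u = log(y), dv = y**2 dy.
Then du = 1/y dy and v = y**3/3.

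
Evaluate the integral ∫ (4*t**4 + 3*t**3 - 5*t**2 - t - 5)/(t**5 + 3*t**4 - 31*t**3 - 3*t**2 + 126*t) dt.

Factor the denominator: t*(t - 3)**2*(t + 2)*(t + 7).
Partial-fraction decomposition: 2083/(875*(t + 7)) - 17/(250*(t + 2)) + 1943/(1125*(t - 3)) + 176/(75*(t - 3)**2) - 5/(126*t).
Integrate each term; A/(t−a) gives A·log|t−a|; A/(t−a)² gives −A/(t−a).

-5*log(t)/126 + 1943*log(t - 3)/1125 - 17*log(t + 2)/250 + 2083*log(t + 7)/875 - 176/(75*t - 225) + C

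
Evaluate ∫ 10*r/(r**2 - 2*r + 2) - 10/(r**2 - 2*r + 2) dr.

5*log(r**2 - 2*r + 2) + C

Let u = r**2 - 2*r + 2, so du = (2*r - 2) dr.
Rewriting, the integral becomes 5·∫ 1/u du = 5·log(u).
Substituting back, u = r**2 - 2*r + 2.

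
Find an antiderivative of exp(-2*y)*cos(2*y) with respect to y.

exp(-2*y)*sin(2*y)/4 - exp(-2*y)*cos(2*y)/4 + C

Let I denote the integral. Integrate by parts with u = cos(2*y), dv = exp(-2*y) dy, so v = -exp(-2*y)/2: I = -exp(-2*y)*cos(2*y)/2 − ∫ exp(-2*y)*sin(2*y) dy.
Apply parts again with u = sin(2*y), dv = exp(-2*y) dy: ∫ exp(-2*y)*sin(2*y) dy = -exp(-2*y)*sin(2*y)/2 + I. Substituting back brings back I: I = exp(-2*y)*sin(2*y)/2 - exp(-2*y)*cos(2*y)/2 − I.
Solving for I: (1 + 1)·I equals the remaining terms, so I = (1/2)·(exp(-2*y)*sin(2*y)/2 - exp(-2*y)*cos(2*y)/2).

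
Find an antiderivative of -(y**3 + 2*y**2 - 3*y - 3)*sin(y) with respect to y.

y**3*cos(y) - 3*y**2*sin(y) + 2*y**2*cos(y) - 4*y*sin(y) - 9*y*cos(y) + 9*sin(y) - 7*cos(y) + C

Use integration by parts with u = y**3 + 2*y**2 - 3*y - 3, dv = -sin(y) dy, so v = cos(y).
Apply parts 3 times (tabular method): alternate signs, differentiate u down to 0, integrate dv up.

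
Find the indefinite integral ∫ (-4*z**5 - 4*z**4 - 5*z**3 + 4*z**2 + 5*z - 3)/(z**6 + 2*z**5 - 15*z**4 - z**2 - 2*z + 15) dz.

-1383*log(z - 3)/640 + 7*log(z - 1)/48 + log(z + 1)/64 - 10697*log(z + 5)/4992 + 37*log(z**2 + 1)/520 - 47*atan(z)/130 + C

Factor the denominator: (z - 3)*(z - 1)*(z + 1)*(z + 5)*(z**2 + 1).
Partial-fraction decomposition: (37*z - 94)/(260*(z**2 + 1)) - 10697/(4992*(z + 5)) + 1/(64*(z + 1)) + 7/(48*(z - 1)) - 1383/(640*(z - 3)).
Integrate each term; A/(z−a) gives A·log|z−a|; the (Bz+D)/(z²+p²) term gives a log and an atan.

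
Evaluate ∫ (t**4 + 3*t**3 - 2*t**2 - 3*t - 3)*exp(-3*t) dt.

Use integration by parts with u = t**4 + 3*t**3 - 2*t**2 - 3*t - 3, dv = exp(-3*t) dt, so v = -exp(-3*t)/3.
Apply parts 4 times (tabular method): alternate signs, differentiate u down to 0, integrate dv up.

(-27*t**4 - 117*t**3 - 63*t**2 + 39*t + 94)*exp(-3*t)/81 + C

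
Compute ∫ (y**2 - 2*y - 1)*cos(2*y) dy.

Use integration by parts with u = y**2 - 2*y - 1, dv = cos(2*y) dy, so v = sin(2*y)/2.
Apply parts 2 times (tabular method): alternate signs, differentiate u down to 0, integrate dv up.

y**2*sin(2*y)/2 - y*sin(2*y) + y*cos(2*y)/2 - 3*sin(2*y)/4 - cos(2*y)/2 + C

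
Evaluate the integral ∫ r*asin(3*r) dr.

Use integration by parts with u = arcsin(3*r), dv = r dr.
Then du = 3/sqrt(-9*r**2 + 1) dr.

r**2*asin(3*r)/2 + r*sqrt(-9*r**2 + 1)/12 - asin(3*r)/36 + C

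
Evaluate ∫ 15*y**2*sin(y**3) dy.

Let u = y**3, so du = (3*y**2) dy.
Rewriting, the integral becomes 5·∫ sin(u) du = 5·-cos(u).
Substituting back, u = y**3.

-5*cos(y**3) + C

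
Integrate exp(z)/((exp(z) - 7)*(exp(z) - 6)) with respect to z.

Let u = e^z, du = e^z dz.
The integral becomes ∫ du/((u-7)(u-6)); decompose into partial fractions.

log(exp(z) - 7) - log(exp(z) - 6) + C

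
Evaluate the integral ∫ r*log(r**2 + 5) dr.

Let u = r**2 + 5, so du = (2*r) dr.
The integral becomes (1/2)·∫ log(u) du; integrate by parts with u′=log(u), dv′=du.

r**2*log(r**2 + 5)/2 - r**2/2 + 5*log(r**2 + 5)/2 + C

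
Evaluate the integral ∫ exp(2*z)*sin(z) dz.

Let I denote the integral. Integrate by parts with u = sin(z), dv = exp(2*z) dz, so v = exp(2*z)/2: I = exp(2*z)*sin(z)/2 − (1/2)·∫ exp(2*z)*cos(z) dz.
Apply parts again with u = cos(z), dv = exp(2*z) dz: ∫ exp(2*z)*cos(z) dz = exp(2*z)*cos(z)/2 + (1/2)·I. Substituting back brings back I: I = exp(2*z)*sin(z)/2 - exp(2*z)*cos(z)/4 − (1/4)·I.
Solving for I: (1 + 1/4)·I equals the remaining terms, so I = (4/5)·(exp(2*z)*sin(z)/2 - exp(2*z)*cos(z)/4).

2*exp(2*z)*sin(z)/5 - exp(2*z)*cos(z)/5 + C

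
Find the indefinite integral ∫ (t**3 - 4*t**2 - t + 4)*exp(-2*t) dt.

(-4*t**3 + 10*t**2 + 14*t - 9)*exp(-2*t)/8 + C

Use integration by parts with u = t**3 - 4*t**2 - t + 4, dv = exp(-2*t) dt, so v = -exp(-2*t)/2.
Apply parts 3 times (tabular method): alternate signs, differentiate u down to 0, integrate dv up.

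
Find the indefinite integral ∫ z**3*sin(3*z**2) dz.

Let u = z², du = 2z dz; rewrite as (1/2)∫ u^1·sin(3u) du.
Now integrate by parts 1 time.

-z**2*cos(3*z**2)/6 + sin(3*z**2)/18 + C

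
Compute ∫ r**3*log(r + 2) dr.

Use integration by parts with u = log(r + 2), dv = r**3 dr.
Then du = 1/(r + 2) dr and v = r**4/4.

r**4*log(r + 2)/4 - r**4/16 + r**3/6 - r**2/2 + 2*r - 4*log(r + 2) + C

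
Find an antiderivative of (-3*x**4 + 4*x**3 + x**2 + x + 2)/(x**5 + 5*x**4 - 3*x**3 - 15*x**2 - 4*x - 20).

Factor the denominator: (x - 2)*(x + 2)*(x + 5)*(x**2 + 1).
Partial-fraction decomposition: (x + 1)/(10*(x**2 + 1)) - 181/(42*(x + 5)) + 19/(15*(x + 2)) - 2/(35*(x - 2)).
Integrate each term; A/(x−a) gives A·log|x−a|; the (Bx+D)/(x²+p²) term gives a log and an atan.

-2*log(x - 2)/35 + 19*log(x + 2)/15 - 181*log(x + 5)/42 + log(x**2 + 1)/20 + atan(x)/10 + C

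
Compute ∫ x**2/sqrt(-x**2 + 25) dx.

Substitute x = 5·sin(θ), so dx = 5·cos(θ) dθ and the radical becomes sqrt(-x**2 + 25) = 5·cos(θ) by the Pythagorean identity.
Integrate the resulting trig expression in θ, then back-substitute θ = asin(x/5), sin(θ) = x/5, cos(θ) = sqrt(-x**2 + 25)/5 (absorbing any constant into C).

-x*sqrt(-x**2 + 25)/2 + 25*asin(x/5)/2 + C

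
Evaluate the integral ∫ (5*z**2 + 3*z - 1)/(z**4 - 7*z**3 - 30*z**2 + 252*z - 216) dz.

Factor the denominator: (z - 6)**2*(z - 1)*(z + 6).
Partial-fraction decomposition: -23/(144*(z + 6)) + 1/(25*(z - 1)) + 431/(3600*(z - 6)) + 197/(60*(z - 6)**2).
Integrate each term; A/(z−a) gives A·log|z−a|; A/(z−a)² gives −A/(z−a).

431*log(z - 6)/3600 + log(z - 1)/25 - 23*log(z + 6)/144 - 197/(60*z - 360) + C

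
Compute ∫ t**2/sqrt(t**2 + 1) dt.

Substitute t = tan(θ), so dt = sec(θ)^2 dθ and the radical becomes sqrt(t**2 + 1) = sec(θ) by the Pythagorean identity.
Integrate the resulting trig expression in θ, then back-substitute tan(θ) = t, sec(θ) = sqrt(t**2 + 1) (absorbing any constant into C).

t*sqrt(t**2 + 1)/2 - log(t + sqrt(t**2 + 1))/2 + C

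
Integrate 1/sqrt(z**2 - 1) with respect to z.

Substitute z = sec(θ), so dz = sec(θ)*tan(θ) dθ and the radical becomes sqrt(z**2 - 1) = tan(θ) by the Pythagorean identity.
Integrate the resulting trig expression in θ, then back-substitute sec(θ) = z, tan(θ) = sqrt(z**2 - 1) (absorbing any constant into C).

log(z + sqrt(z**2 - 1)) + C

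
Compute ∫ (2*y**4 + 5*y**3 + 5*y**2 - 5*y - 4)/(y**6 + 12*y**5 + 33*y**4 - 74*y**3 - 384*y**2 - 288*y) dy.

Factor the denominator: y*(y - 3)*(y + 1)*(y + 4)**2*(y + 6).
Partial-fraction decomposition: -859/(540*(y + 6)) + 1763/(1176*(y + 4)) - 12/(7*(y + 4)**2) + 1/(60*(y + 1)) + 323/(5292*(y - 3)) + 1/(72*y).
Integrate each term; A/(y−a) gives A·log|y−a|; A/(y−a)² gives −A/(y−a).

log(y)/72 + 323*log(y - 3)/5292 + log(y + 1)/60 + 1763*log(y + 4)/1176 - 859*log(y + 6)/540 + 12/(7*y + 28) + C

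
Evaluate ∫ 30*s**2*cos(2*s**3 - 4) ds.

5*sin(2*s**3 - 4) + C

Let u = 2*s**3 - 4, so du = (6*s**2) ds.
Rewriting, the integral becomes 5·∫ cos(u) du = 5·sin(u).
Substituting back, u = 2*s**3 - 4.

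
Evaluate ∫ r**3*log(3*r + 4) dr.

r**4*log(3*r + 4)/4 - r**4/16 + r**3/9 - 2*r**2/9 + 16*r/27 - 64*log(3*r + 4)/81 + C

Use integration by parts with u = log(3*r + 4), dv = r**3 dr.
Then du = 3/(3*r + 4) dr and v = r**4/4.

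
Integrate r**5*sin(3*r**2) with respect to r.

Let u = r², du = 2r dr; rewrite as (1/2)∫ u^2·sin(3u) du.
Now integrate by parts 2 times.

-r**4*cos(3*r**2)/6 + r**2*sin(3*r**2)/9 + cos(3*r**2)/27 + C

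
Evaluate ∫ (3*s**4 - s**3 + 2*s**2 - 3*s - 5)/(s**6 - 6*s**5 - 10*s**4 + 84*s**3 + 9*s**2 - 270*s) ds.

log(s)/54 + 89*log(s - 5)/56 - 131*log(s - 3)/90 + 13*log(s + 2)/70 - 73*log(s + 3)/216 + 11/(9*s - 27) + C

Factor the denominator: s*(s - 5)*(s - 3)**2*(s + 2)*(s + 3).
Partial-fraction decomposition: -73/(216*(s + 3)) + 13/(70*(s + 2)) - 131/(90*(s - 3)) - 11/(9*(s - 3)**2) + 89/(56*(s - 5)) + 1/(54*s).
Integrate each term; A/(s−a) gives A·log|s−a|; A/(s−a)² gives −A/(s−a).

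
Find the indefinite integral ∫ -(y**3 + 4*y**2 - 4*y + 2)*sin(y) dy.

Use integration by parts with u = y**3 + 4*y**2 - 4*y + 2, dv = -sin(y) dy, so v = cos(y).
Apply parts 3 times (tabular method): alternate signs, differentiate u down to 0, integrate dv up.

y**3*cos(y) - 3*y**2*sin(y) + 4*y**2*cos(y) - 8*y*sin(y) - 10*y*cos(y) + 10*sin(y) - 6*cos(y) + C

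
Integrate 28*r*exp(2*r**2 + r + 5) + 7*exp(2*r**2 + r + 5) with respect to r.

7*exp(2*r**2 + r + 5) + C

Let u = 2*r**2 + r + 5, so du = (4*r + 1) dr.
Rewriting, the integral becomes 7·∫ e^u du = 7·e^u.
Substituting back, u = 2*r**2 + r + 5.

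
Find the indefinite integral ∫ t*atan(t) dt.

Use integration by parts with u = arctan(t), dv = t dt.
Then du = 1/(t**2 + 1) dt.

t**2*atan(t)/2 - t/2 + atan(t)/2 + C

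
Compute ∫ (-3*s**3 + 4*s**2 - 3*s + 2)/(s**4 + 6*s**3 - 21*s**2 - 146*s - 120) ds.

Factor the denominator: (s - 5)*(s + 1)*(s + 4)*(s + 6).
Partial-fraction decomposition: -406/(55*(s + 6)) + 5/(s + 4) - 2/(15*(s + 1)) - 16/(33*(s - 5)).
Integrate each term: A/(s−a) contributes A·log|s−a|.

-16*log(s - 5)/33 - 2*log(s + 1)/15 + 5*log(s + 4) - 406*log(s + 6)/55 + C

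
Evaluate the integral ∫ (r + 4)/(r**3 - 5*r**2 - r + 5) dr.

Factor the denominator: (r - 5)*(r - 1)*(r + 1).
Partial-fraction decomposition: 1/(4*(r + 1)) - 5/(8*(r - 1)) + 3/(8*(r - 5)).
Integrate each term: A/(r−a) contributes A·log|r−a|.

3*log(r - 5)/8 - 5*log(r - 1)/8 + log(r + 1)/4 + C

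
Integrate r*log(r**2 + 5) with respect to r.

r**2*log(r**2 + 5)/2 - r**2/2 + 5*log(r**2 + 5)/2 + C

Let u = r**2 + 5, so du = (2*r) dr.
The integral becomes (1/2)·∫ log(u) du; integrate by parts with u′=log(u), dv′=du.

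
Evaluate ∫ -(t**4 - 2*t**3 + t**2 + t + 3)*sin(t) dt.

Use integration by parts with u = t**4 - 2*t**3 + t**2 + t + 3, dv = -sin(t) dt, so v = cos(t).
Apply parts 4 times (tabular method): alternate signs, differentiate u down to 0, integrate dv up.

t**4*cos(t) - 4*t**3*sin(t) - 2*t**3*cos(t) + 6*t**2*sin(t) - 11*t**2*cos(t) + 22*t*sin(t) + 13*t*cos(t) - 13*sin(t) + 25*cos(t) + C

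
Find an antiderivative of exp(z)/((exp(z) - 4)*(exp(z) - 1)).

Let u = e^z, du = e^z dz.
The integral becomes ∫ du/((u-1)(u-4)); decompose into partial fractions.

log(exp(z) - 4)/3 - log(exp(z) - 1)/3 + C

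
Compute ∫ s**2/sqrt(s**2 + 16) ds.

Substitute s = 4·tan(θ), so ds = 4·sec(θ)^2 dθ and the radical becomes sqrt(s**2 + 16) = 4·sec(θ) by the Pythagorean identity.
Integrate the resulting trig expression in θ, then back-substitute tan(θ) = s/4, sec(θ) = sqrt(s**2 + 16)/4 (absorbing any constant into C).

s*sqrt(s**2 + 16)/2 - 8*log(s + sqrt(s**2 + 16)) + C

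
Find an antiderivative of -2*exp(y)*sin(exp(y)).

Let u = exp(y), so du = (exp(y)) dy.
Rewriting, the integral becomes -2·∫ sin(u) du = -2·-cos(u).
Substituting back, u = exp(y).

2*cos(exp(y)) + C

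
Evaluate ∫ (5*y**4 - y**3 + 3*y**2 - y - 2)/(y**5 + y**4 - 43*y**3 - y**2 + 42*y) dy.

-log(y)/21 + 3182*log(y - 6)/1365 - log(y - 1)/20 - 2*log(y + 1)/21 + 3125*log(y + 7)/1092 + C

Factor the denominator: y*(y - 6)*(y - 1)*(y + 1)*(y + 7).
Partial-fraction decomposition: 3125/(1092*(y + 7)) - 2/(21*(y + 1)) - 1/(20*(y - 1)) + 3182/(1365*(y - 6)) - 1/(21*y).
Integrate each term: A/(y−a) contributes A·log|y−a|.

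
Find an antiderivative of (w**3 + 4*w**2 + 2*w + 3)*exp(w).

Use integration by parts with u = w**3 + 4*w**2 + 2*w + 3, dv = exp(w) dw, so v = exp(w).
Apply parts 3 times (tabular method): alternate signs, differentiate u down to 0, integrate dv up.

(w**3 + w**2 + 3)*exp(w) + C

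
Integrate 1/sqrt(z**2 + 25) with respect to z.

log(z + sqrt(z**2 + 25)) + C

Substitute z = 5·tan(θ), so dz = 5·sec(θ)^2 dθ and the radical becomes sqrt(z**2 + 25) = 5·sec(θ) by the Pythagorean identity.
Integrate the resulting trig expression in θ, then back-substitute tan(θ) = z/5, sec(θ) = sqrt(z**2 + 25)/5 (absorbing any constant into C).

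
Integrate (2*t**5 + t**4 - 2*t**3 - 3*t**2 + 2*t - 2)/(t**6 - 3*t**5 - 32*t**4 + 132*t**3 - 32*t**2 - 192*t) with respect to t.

Factor the denominator: t*(t - 4)**2*(t - 2)*(t + 1)*(t + 6).
Partial-fraction decomposition: 6973/(12000*(t + 6)) - 2/(125*(t + 1)) + 9/(32*(t - 2)) + 4573/(4000*(t - 4)) + 1067/(200*(t - 4)**2) + 1/(96*t).
Integrate each term; A/(t−a) gives A·log|t−a|; A/(t−a)² gives −A/(t−a).

log(t)/96 + 4573*log(t - 4)/4000 + 9*log(t - 2)/32 - 2*log(t + 1)/125 + 6973*log(t + 6)/12000 - 1067/(200*t - 800) + C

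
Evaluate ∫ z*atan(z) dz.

Use integration by parts with u = arctan(z), dv = z dz.
Then du = 1/(z**2 + 1) dz.

z**2*atan(z)/2 - z/2 + atan(z)/2 + C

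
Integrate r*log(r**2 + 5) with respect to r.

Let u = r**2 + 5, so du = (2*r) dr.
The integral becomes (1/2)·∫ log(u) du; integrate by parts with u′=log(u), dv′=du.

r**2*log(r**2 + 5)/2 - r**2/2 + 5*log(r**2 + 5)/2 + C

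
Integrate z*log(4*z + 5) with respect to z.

z**2*log(4*z + 5)/2 - z**2/4 + 5*z/8 - 25*log(4*z + 5)/32 + C

Use integration by parts with u = log(4*z + 5), dv = z dz.
Then du = 4/(4*z + 5) dz and v = z**2/2.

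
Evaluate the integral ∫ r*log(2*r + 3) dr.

r**2*log(2*r + 3)/2 - r**2/4 + 3*r/4 - 9*log(2*r + 3)/8 + C

Use integration by parts with u = log(2*r + 3), dv = r dr.
Then du = 2/(2*r + 3) dr and v = r**2/2.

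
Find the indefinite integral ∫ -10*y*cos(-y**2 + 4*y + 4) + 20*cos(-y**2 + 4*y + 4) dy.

Let u = y**2 - 4*y - 4, so du = (2*y - 4) dy.
Rewriting, the integral becomes -5·∫ cos(u) du = -5·sin(u).
Substituting back, u = y**2 - 4*y - 4.

5*sin(-y**2 + 4*y + 4) + C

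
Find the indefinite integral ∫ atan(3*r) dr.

Use integration by parts with u = arctan(3*r), dv = dr.
Then du = 3/(9*r**2 + 1) dr.

r*atan(3*r) - log(9*r**2 + 1)/6 + C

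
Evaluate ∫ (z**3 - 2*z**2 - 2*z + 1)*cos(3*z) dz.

Use integration by parts with u = z**3 - 2*z**2 - 2*z + 1, dv = cos(3*z) dz, so v = sin(3*z)/3.
Apply parts 3 times (tabular method): alternate signs, differentiate u down to 0, integrate dv up.

z**3*sin(3*z)/3 - 2*z**2*sin(3*z)/3 + z**2*cos(3*z)/3 - 8*z*sin(3*z)/9 - 4*z*cos(3*z)/9 + 13*sin(3*z)/27 - 8*cos(3*z)/27 + C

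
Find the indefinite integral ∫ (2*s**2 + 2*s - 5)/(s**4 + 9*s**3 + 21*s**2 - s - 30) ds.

Factor the denominator: (s - 1)*(s + 2)*(s + 3)*(s + 5).
Partial-fraction decomposition: -35/(36*(s + 5)) + 7/(8*(s + 3)) + 1/(9*(s + 2)) - 1/(72*(s - 1)).
Integrate each term: A/(s−a) contributes A·log|s−a|.

-log(s - 1)/72 + log(s + 2)/9 + 7*log(s + 3)/8 - 35*log(s + 5)/36 + C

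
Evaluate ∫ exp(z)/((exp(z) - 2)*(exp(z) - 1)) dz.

Let u = e^z, du = e^z dz.
The integral becomes ∫ du/((u-2)(u-1)); decompose into partial fractions.

log(exp(z) - 2) - log(exp(z) - 1) + C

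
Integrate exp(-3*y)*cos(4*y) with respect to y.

Let I denote the integral. Integrate by parts with u = cos(4*y), dv = exp(-3*y) dy, so v = -exp(-3*y)/3: I = -exp(-3*y)*cos(4*y)/3 − (4/3)·∫ exp(-3*y)*sin(4*y) dy.
Apply parts again with u = sin(4*y), dv = exp(-3*y) dy: ∫ exp(-3*y)*sin(4*y) dy = -exp(-3*y)*sin(4*y)/3 + (4/3)·I. Substituting back brings back I: I = 4*exp(-3*y)*sin(4*y)/9 - exp(-3*y)*cos(4*y)/3 − (16/9)·I.
Solving for I: (1 + 16/9)·I equals the remaining terms, so I = (9/25)·(4*exp(-3*y)*sin(4*y)/9 - exp(-3*y)*cos(4*y)/3).

4*exp(-3*y)*sin(4*y)/25 - 3*exp(-3*y)*cos(4*y)/25 + C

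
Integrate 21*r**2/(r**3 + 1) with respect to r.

7*log(r**3 + 1) + C

Let u = r**3 + 1, so du = (3*r**2) dr.
Rewriting, the integral becomes 7·∫ 1/u du = 7·log(u).
Substituting back, u = r**3 + 1.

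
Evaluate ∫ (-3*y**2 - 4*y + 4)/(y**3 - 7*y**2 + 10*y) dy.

Factor the denominator: y*(y - 5)*(y - 2).
Partial-fraction decomposition: 8/(3*(y - 2)) - 91/(15*(y - 5)) + 2/(5*y).
Integrate each term: A/(y−a) contributes A·log|y−a|.

2*log(y)/5 - 91*log(y - 5)/15 + 8*log(y - 2)/3 + C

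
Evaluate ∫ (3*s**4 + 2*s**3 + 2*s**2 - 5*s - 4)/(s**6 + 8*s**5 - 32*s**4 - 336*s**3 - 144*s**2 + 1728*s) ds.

Factor the denominator: s*(s - 6)*(s - 2)*(s + 4)*(s + 6)**2.
Partial-fraction decomposition: 2819/(4608*(s + 6)) + 1777/(576*(s + 6)**2) - 43/(60*(s + 4)) - 29/(1536*(s - 2)) + 2179/(17280*(s - 6)) - 1/(432*s).
Integrate each term; A/(s−a) gives A·log|s−a|; A/(s−a)² gives −A/(s−a).

-log(s)/432 + 2179*log(s - 6)/17280 - 29*log(s - 2)/1536 - 43*log(s + 4)/60 + 2819*log(s + 6)/4608 - 1777/(576*s + 3456) + C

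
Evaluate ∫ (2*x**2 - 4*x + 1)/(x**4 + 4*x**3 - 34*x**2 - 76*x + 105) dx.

Factor the denominator: (x - 5)*(x - 1)*(x + 3)*(x + 7).
Partial-fraction decomposition: -127/(384*(x + 7)) + 31/(128*(x + 3)) + 1/(128*(x - 1)) + 31/(384*(x - 5)).
Integrate each term: A/(x−a) contributes A·log|x−a|.

31*log(x - 5)/384 + log(x - 1)/128 + 31*log(x + 3)/128 - 127*log(x + 7)/384 + C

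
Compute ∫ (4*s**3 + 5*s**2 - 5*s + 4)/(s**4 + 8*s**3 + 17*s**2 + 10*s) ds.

2*log(s)/5 - 5*log(s + 1)/2 + log(s + 2)/3 + 173*log(s + 5)/30 + C

Factor the denominator: s*(s + 1)*(s + 2)*(s + 5).
Partial-fraction decomposition: 173/(30*(s + 5)) + 1/(3*(s + 2)) - 5/(2*(s + 1)) + 2/(5*s).
Integrate each term: A/(s−a) contributes A·log|s−a|.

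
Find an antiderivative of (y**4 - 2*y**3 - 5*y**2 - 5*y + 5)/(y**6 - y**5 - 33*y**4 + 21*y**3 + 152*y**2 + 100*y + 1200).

Factor the denominator: (y - 5)*(y - 4)*(y + 3)*(y + 5)*(y**2 + 4).
Partial-fraction decomposition: (7*y + 668)/(7540*(y**2 + 4)) - 13/(87*(y + 5)) + 55/(728*(y + 3)) - 11/(420*(y - 4)) + 23/(232*(y - 5)).
Integrate each term; A/(y−a) gives A·log|y−a|; the (By+D)/(y²+p²) term gives a log and an atan.

23*log(y - 5)/232 - 11*log(y - 4)/420 + 55*log(y + 3)/728 - 13*log(y + 5)/87 + 7*log(y**2 + 4)/15080 + 167*atan(y/2)/3770 + C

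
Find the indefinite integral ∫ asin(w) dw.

w*asin(w) + sqrt(-w**2 + 1) + C

Use integration by parts with u = arcsin(w), dv = dw.
Then du = 1/sqrt(-w**2 + 1) dw.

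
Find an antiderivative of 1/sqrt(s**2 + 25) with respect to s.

log(s + sqrt(s**2 + 25)) + C

Substitute s = 5·tan(θ), so ds = 5·sec(θ)^2 dθ and the radical becomes sqrt(s**2 + 25) = 5·sec(θ) by the Pythagorean identity.
Integrate the resulting trig expression in θ, then back-substitute tan(θ) = s/5, sec(θ) = sqrt(s**2 + 25)/5 (absorbing any constant into C).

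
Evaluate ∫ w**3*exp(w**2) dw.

(w**2 - 1)*exp(w**2)/2 + C

Let u = w², du = 2w dw; rewrite as (1/2)∫ u^1·exp(1u) du.
Now integrate by parts 1 time.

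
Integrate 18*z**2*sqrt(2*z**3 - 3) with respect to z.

Let u = 2*z**3 - 3, so du = (6*z**2) dz.
Rewriting, the integral becomes 3·∫ √u du = 3·(2/3)u^(3/2).
Substituting back, u = 2*z**3 - 3.

2*(2*z**3 - 3)**(3/2) + C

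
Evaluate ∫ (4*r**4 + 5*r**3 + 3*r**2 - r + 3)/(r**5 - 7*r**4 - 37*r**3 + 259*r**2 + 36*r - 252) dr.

5731*log(r - 7)/312 - 2123*log(r - 6)/140 + log(r - 1)/30 - 3*log(r + 1)/280 + 201*log(r + 6)/260 + C

Factor the denominator: (r - 7)*(r - 6)*(r - 1)*(r + 1)*(r + 6).
Partial-fraction decomposition: 201/(260*(r + 6)) - 3/(280*(r + 1)) + 1/(30*(r - 1)) - 2123/(140*(r - 6)) + 5731/(312*(r - 7)).
Integrate each term: A/(r−a) contributes A·log|r−a|.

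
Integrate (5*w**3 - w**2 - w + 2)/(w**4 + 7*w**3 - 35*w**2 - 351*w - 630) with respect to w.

1661*log(w - 7)/1560 + 139*log(w + 3)/60 - 643*log(w + 5)/24 + 1108*log(w + 6)/39 + C

Factor the denominator: (w - 7)*(w + 3)*(w + 5)*(w + 6).
Partial-fraction decomposition: 1108/(39*(w + 6)) - 643/(24*(w + 5)) + 139/(60*(w + 3)) + 1661/(1560*(w - 7)).
Integrate each term: A/(w−a) contributes A·log|w−a|.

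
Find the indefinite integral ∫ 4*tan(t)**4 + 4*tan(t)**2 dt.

4*tan(t)**3/3 + C

Let u = tan(t), so du = (tan(t)**2 + 1) dt.
Rewriting, the integral becomes 4·∫ u^2 du = 4·u^3/3.
Substituting back, u = tan(t).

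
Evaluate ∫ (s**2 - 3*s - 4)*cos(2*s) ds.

Use integration by parts with u = s**2 - 3*s - 4, dv = cos(2*s) ds, so v = sin(2*s)/2.
Apply parts 2 times (tabular method): alternate signs, differentiate u down to 0, integrate dv up.

s**2*sin(2*s)/2 - 3*s*sin(2*s)/2 + s*cos(2*s)/2 - 9*sin(2*s)/4 - 3*cos(2*s)/4 + C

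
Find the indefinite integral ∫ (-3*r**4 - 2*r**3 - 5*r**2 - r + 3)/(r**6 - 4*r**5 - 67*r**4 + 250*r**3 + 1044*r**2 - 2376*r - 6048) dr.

247133*log(r - 6)/584064 - 977*log(r - 4)/1848 + 47*log(r + 2)/1920 - 19*log(r + 3)/189 + 1688*log(r + 7)/9295 + 1501/(624*r - 3744) + C

Factor the denominator: (r - 6)**2*(r - 4)*(r + 2)*(r + 3)*(r + 7).
Partial-fraction decomposition: 1688/(9295*(r + 7)) - 19/(189*(r + 3)) + 47/(1920*(r + 2)) - 977/(1848*(r - 4)) + 247133/(584064*(r - 6)) - 1501/(624*(r - 6)**2).
Integrate each term; A/(r−a) gives A·log|r−a|; A/(r−a)² gives −A/(r−a).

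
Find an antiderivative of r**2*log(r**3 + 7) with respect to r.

r**3*log(r**3 + 7)/3 - r**3/3 + 7*log(r**3 + 7)/3 + C

Let u = r**3 + 7, so du = (3*r**2) dr.
The integral becomes (1/3)·∫ log(u) du; integrate by parts with u′=log(u), dv′=du.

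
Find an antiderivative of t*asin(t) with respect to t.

Use integration by parts with u = arcsin(t), dv = t dt.
Then du = 1/sqrt(-t**2 + 1) dt.

t**2*asin(t)/2 + t*sqrt(-t**2 + 1)/4 - asin(t)/4 + C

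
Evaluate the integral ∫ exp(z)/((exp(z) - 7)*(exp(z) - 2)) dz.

Let u = e^z, du = e^z dz.
The integral becomes ∫ du/((u-7)(u-2)); decompose into partial fractions.

log(exp(z) - 7)/5 - log(exp(z) - 2)/5 + C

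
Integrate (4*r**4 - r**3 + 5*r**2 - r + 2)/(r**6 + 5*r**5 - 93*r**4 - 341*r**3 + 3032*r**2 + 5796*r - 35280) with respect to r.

643*log(r - 6)/507 - 227*log(r - 5)/144 + 519*log(r - 4)/1210 - 127*log(r + 6)/30 + 12110051*log(r + 7)/2944656 - 10201/(1716*r + 12012) + C

Factor the denominator: (r - 6)*(r - 5)*(r - 4)*(r + 6)*(r + 7)**2.
Partial-fraction decomposition: 12110051/(2944656*(r + 7)) + 10201/(1716*(r + 7)**2) - 127/(30*(r + 6)) + 519/(1210*(r - 4)) - 227/(144*(r - 5)) + 643/(507*(r - 6)).
Integrate each term; A/(r−a) gives A·log|r−a|; A/(r−a)² gives −A/(r−a).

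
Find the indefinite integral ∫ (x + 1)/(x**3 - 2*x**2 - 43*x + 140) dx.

Factor the denominator: (x - 5)*(x - 4)*(x + 7).
Partial-fraction decomposition: -1/(22*(x + 7)) - 5/(11*(x - 4)) + 1/(2*(x - 5)).
Integrate each term: A/(x−a) contributes A·log|x−a|.

log(x - 5)/2 - 5*log(x - 4)/11 - log(x + 7)/22 + C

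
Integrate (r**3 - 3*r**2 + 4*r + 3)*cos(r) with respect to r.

r**3*sin(r) - 3*r**2*sin(r) + 3*r**2*cos(r) - 2*r*sin(r) - 6*r*cos(r) + 9*sin(r) - 2*cos(r) + C

Use integration by parts with u = r**3 - 3*r**2 + 4*r + 3, dv = cos(r) dr, so v = sin(r).
Apply parts 3 times (tabular method): alternate signs, differentiate u down to 0, integrate dv up.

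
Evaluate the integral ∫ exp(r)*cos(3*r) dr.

Let I denote the integral. Integrate by parts with u = cos(3*r), dv = exp(r) dr, so v = exp(r): I = exp(r)*cos(3*r) + 3·∫ exp(r)*sin(3*r) dr.
Apply parts again with u = sin(3*r), dv = exp(r) dr: ∫ exp(r)*sin(3*r) dr = exp(r)*sin(3*r) − 3·I. Substituting back brings back I: I = 3*exp(r)*sin(3*r) + exp(r)*cos(3*r) − 9·I.
Solving for I: (1 + 9)·I equals the remaining terms, so I = (1/10)·(3*exp(r)*sin(3*r) + exp(r)*cos(3*r)).

3*exp(r)*sin(3*r)/10 + exp(r)*cos(3*r)/10 + C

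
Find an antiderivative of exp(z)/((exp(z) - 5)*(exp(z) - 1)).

log(exp(z) - 5)/4 - log(exp(z) - 1)/4 + C

Let u = e^z, du = e^z dz.
The integral becomes ∫ du/((u-1)(u-5)); decompose into partial fractions.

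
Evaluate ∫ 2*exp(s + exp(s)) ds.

2*exp(exp(s)) + C

Let u = exp(s), so du = (exp(s)) ds.
Rewriting, the integral becomes 2·∫ e^u du = 2·e^u.
Substituting back, u = exp(s).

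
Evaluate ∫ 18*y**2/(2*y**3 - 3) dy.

3*log(2*y**3 - 3) + C

Let u = 2*y**3 - 3, so du = (6*y**2) dy.
Rewriting, the integral becomes 3·∫ 1/u du = 3·log(u).
Substituting back, u = 2*y**3 - 3.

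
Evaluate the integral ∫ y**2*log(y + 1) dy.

y**3*log(y + 1)/3 - y**3/9 + y**2/6 - y/3 + log(y + 1)/3 + C

Use integration by parts with u = log(y + 1), dv = y**2 dy.
Then du = 1/(y + 1) dy and v = y**3/3.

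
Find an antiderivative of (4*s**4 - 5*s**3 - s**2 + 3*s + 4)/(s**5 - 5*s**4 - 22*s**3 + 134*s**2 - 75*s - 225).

Factor the denominator: (s - 5)*(s - 3)**2*(s + 1)*(s + 5).
Partial-fraction decomposition: 3089/(2560*(s + 5)) - 3/(128*(s + 1)) - 2545/(512*(s - 3)) - 193/(64*(s - 3)**2) + 623/(80*(s - 5)).
Integrate each term; A/(s−a) gives A·log|s−a|; A/(s−a)² gives −A/(s−a).

623*log(s - 5)/80 - 2545*log(s - 3)/512 - 3*log(s + 1)/128 + 3089*log(s + 5)/2560 + 193/(64*s - 192) + C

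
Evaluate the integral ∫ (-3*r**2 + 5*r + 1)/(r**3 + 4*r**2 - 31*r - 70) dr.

-7*log(r - 5)/12 + 3*log(r + 2)/5 - 181*log(r + 7)/60 + C

Factor the denominator: (r - 5)*(r + 2)*(r + 7).
Partial-fraction decomposition: -181/(60*(r + 7)) + 3/(5*(r + 2)) - 7/(12*(r - 5)).
Integrate each term: A/(r−a) contributes A·log|r−a|.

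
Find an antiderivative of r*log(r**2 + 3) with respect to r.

Let u = r**2 + 3, so du = (2*r) dr.
The integral becomes (1/2)·∫ log(u) du; integrate by parts with u′=log(u), dv′=du.

r**2*log(r**2 + 3)/2 - r**2/2 + 3*log(r**2 + 3)/2 + C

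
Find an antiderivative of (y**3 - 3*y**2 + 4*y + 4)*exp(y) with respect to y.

(y**3 - 6*y**2 + 16*y - 12)*exp(y) + C

Use integration by parts with u = y**3 - 3*y**2 + 4*y + 4, dv = exp(y) dy, so v = exp(y).
Apply parts 3 times (tabular method): alternate signs, differentiate u down to 0, integrate dv up.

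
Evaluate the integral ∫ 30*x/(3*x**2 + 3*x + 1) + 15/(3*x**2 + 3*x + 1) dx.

Let u = 3*x**2 + 3*x + 1, so du = (6*x + 3) dx.
Rewriting, the integral becomes 5·∫ 1/u du = 5·log(u).
Substituting back, u = 3*x**2 + 3*x + 1.

5*log(3*x**2 + 3*x + 1) + C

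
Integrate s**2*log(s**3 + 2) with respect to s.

Let u = s**3 + 2, so du = (3*s**2) ds.
The integral becomes (1/3)·∫ log(u) du; integrate by parts with u′=log(u), dv′=du.

s**3*log(s**3 + 2)/3 - s**3/3 + 2*log(s**3 + 2)/3 + C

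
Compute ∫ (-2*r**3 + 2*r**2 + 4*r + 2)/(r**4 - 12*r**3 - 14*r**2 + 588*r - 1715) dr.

Factor the denominator: (r - 7)**2*(r - 5)*(r + 7).
Partial-fraction decomposition: -379/(1176*(r + 7)) - 89/(24*(r - 5)) + 199/(98*(r - 7)) - 279/(14*(r - 7)**2).
Integrate each term; A/(r−a) gives A·log|r−a|; A/(r−a)² gives −A/(r−a).

199*log(r - 7)/98 - 89*log(r - 5)/24 - 379*log(r + 7)/1176 + 279/(14*r - 98) + C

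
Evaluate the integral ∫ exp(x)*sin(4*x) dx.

exp(x)*sin(4*x)/17 - 4*exp(x)*cos(4*x)/17 + C

Let I denote the integral. Integrate by parts with u = sin(4*x), dv = exp(x) dx, so v = exp(x): I = exp(x)*sin(4*x) − 4·∫ exp(x)*cos(4*x) dx.
Apply parts again with u = cos(4*x), dv = exp(x) dx: ∫ exp(x)*cos(4*x) dx = exp(x)*cos(4*x) + 4·I. Substituting back brings back I: I = exp(x)*sin(4*x) - 4*exp(x)*cos(4*x) − 16·I.
Solving for I: (1 + 16)·I equals the remaining terms, so I = (1/17)·(exp(x)*sin(4*x) - 4*exp(x)*cos(4*x)).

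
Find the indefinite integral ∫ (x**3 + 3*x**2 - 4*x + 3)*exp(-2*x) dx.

(-4*x**3 - 18*x**2 - 2*x - 13)*exp(-2*x)/8 + C

Use integration by parts with u = x**3 + 3*x**2 - 4*x + 3, dv = exp(-2*x) dx, so v = -exp(-2*x)/2.
Apply parts 3 times (tabular method): alternate signs, differentiate u down to 0, integrate dv up.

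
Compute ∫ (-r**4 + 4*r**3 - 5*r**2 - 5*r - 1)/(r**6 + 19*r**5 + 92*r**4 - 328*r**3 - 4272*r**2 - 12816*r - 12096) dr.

-643*log(r - 6)/149760 + 59*log(r + 2)/1280 - 191*log(r + 4)/80 - 10417*log(r + 6)/576 + 1328*log(r + 7)/65 - 2311/(96*r + 576) + C

Factor the denominator: (r - 6)*(r + 2)*(r + 4)*(r + 6)**2*(r + 7).
Partial-fraction decomposition: 1328/(65*(r + 7)) - 10417/(576*(r + 6)) + 2311/(96*(r + 6)**2) - 191/(80*(r + 4)) + 59/(1280*(r + 2)) - 643/(149760*(r - 6)).
Integrate each term; A/(r−a) gives A·log|r−a|; A/(r−a)² gives −A/(r−a).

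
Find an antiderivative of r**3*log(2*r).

r**4*(log(r) + log(2))/4 - r**4/16 + C

Use integration by parts with u = log(2*r), dv = r**3 dr.
Then du = 1/r dr and v = r**4/4.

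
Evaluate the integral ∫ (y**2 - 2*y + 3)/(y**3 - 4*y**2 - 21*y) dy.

-log(y)/7 + 19*log(y - 7)/35 + 3*log(y + 3)/5 + C

Factor the denominator: y*(y - 7)*(y + 3).
Partial-fraction decomposition: 3/(5*(y + 3)) + 19/(35*(y - 7)) - 1/(7*y).
Integrate each term: A/(y−a) contributes A·log|y−a|.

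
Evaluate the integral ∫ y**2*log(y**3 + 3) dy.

Let u = y**3 + 3, so du = (3*y**2) dy.
The integral becomes (1/3)·∫ log(u) du; integrate by parts with u′=log(u), dv′=du.

y**3*log(y**3 + 3)/3 - y**3/3 + log(y**3 + 3) + C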